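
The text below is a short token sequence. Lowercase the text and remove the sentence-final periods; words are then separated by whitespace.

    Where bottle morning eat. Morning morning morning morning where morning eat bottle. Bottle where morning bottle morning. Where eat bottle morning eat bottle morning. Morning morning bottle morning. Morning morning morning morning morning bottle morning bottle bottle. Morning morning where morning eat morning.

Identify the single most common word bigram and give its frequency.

"morning morning", 11 times

Bigram frequencies (highest first):
  morning morning: 11
  bottle morning: 7
  morning eat: 4
  morning bottle: 4
  morning where: 3
  where morning: 3
  … (6 more, each ≤ 3)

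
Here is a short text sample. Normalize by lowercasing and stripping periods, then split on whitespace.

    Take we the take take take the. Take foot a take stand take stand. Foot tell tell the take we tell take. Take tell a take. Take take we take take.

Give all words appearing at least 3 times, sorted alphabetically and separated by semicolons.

Unigram counts meeting the condition (at least 3 times):
  take: 15
  tell: 4
  the: 3
  we: 3

take; tell; the; we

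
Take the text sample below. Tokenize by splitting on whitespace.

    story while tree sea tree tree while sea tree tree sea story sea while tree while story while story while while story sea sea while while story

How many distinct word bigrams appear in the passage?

27 tokens → 26 bigram windows in total.
Repeated bigrams (each contributes count−1 duplicates):
  while story: 4
  story while: 3
  sea tree: 2
  sea while: 2
  story sea: 2
  tree sea: 2
  tree tree: 2
  tree while: 2
  … (2 more repeated)
13 duplicate windows → 26 − 13 = 13 distinct.

13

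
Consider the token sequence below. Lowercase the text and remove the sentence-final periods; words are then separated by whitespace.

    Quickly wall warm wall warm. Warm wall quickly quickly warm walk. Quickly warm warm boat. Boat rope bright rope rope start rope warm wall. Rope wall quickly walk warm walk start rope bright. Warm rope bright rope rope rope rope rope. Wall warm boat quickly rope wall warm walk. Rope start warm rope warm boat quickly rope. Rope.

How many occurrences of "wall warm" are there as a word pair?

Scanning the 57 overlapping bigram windows for "wall warm":
  position 2–3: wall warm
  position 4–5: wall warm
  position 42–43: wall warm
  position 47–48: wall warm

4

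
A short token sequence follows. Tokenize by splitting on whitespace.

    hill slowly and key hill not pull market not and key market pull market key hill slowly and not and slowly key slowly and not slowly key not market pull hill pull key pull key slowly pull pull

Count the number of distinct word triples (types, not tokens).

34

38 tokens → 36 trigram windows in total.
Repeated trigrams (each contributes count−1 duplicates):
  hill slowly and: 2
  slowly and not: 2
2 duplicate windows → 36 − 2 = 34 distinct.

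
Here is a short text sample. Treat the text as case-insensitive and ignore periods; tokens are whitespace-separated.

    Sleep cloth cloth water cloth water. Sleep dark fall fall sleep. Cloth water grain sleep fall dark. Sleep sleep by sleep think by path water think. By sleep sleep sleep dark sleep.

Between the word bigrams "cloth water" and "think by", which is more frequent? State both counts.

"cloth water" (3 vs 2)

"cloth water": 3 occurrences
"think by": 2 occurrences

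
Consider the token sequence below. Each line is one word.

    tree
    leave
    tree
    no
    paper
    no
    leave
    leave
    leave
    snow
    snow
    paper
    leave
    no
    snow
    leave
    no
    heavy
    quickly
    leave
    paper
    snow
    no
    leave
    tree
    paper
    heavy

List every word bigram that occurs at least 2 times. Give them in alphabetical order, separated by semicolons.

Bigram counts meeting the condition (at least 2 times):
  leave leave: 2
  leave no: 2
  leave tree: 2
  no leave: 2

leave leave; leave no; leave tree; no leave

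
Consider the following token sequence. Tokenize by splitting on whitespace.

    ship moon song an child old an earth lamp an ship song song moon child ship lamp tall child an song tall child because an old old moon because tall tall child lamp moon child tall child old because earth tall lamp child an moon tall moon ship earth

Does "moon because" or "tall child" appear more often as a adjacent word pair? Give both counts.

"tall child" (4 vs 1)

"moon because": 1 occurrence
"tall child": 4 occurrences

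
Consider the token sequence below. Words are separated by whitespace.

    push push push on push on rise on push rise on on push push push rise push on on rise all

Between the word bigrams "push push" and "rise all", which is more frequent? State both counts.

"push push": 4 occurrences
"rise all": 1 occurrence

"push push" (4 vs 1)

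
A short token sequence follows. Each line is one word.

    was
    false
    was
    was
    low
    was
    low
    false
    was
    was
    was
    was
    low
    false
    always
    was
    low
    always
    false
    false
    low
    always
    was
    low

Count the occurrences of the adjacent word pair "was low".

Scanning the 23 overlapping bigram windows for "was low":
  position 4–5: was low
  position 6–7: was low
  position 12–13: was low
  position 16–17: was low
  position 23–24: was low

5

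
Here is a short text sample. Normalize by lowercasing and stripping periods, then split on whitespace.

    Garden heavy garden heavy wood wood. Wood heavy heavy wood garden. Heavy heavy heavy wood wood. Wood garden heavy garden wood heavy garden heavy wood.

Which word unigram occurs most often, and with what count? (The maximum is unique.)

Unigram frequencies (highest first):
  heavy: 10
  wood: 9
  garden: 6

"heavy", 10 times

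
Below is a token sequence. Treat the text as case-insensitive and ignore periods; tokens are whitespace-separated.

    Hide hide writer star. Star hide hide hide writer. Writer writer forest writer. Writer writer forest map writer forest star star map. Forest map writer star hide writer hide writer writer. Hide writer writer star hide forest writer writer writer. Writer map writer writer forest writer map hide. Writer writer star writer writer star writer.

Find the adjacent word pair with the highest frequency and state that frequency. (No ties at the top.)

Bigram frequencies (highest first):
  writer writer: 12
  hide writer: 6
  writer star: 5
  writer forest: 4
  hide hide: 3
  star hide: 3
  … (12 more, each ≤ 3)

"writer writer", 12 times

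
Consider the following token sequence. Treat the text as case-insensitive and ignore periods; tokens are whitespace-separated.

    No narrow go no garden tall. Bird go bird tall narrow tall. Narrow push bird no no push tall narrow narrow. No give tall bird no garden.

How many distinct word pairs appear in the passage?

27 tokens → 26 bigram windows in total.
Repeated bigrams (each contributes count−1 duplicates):
  tall narrow: 3
  bird no: 2
  no garden: 2
  tall bird: 2
5 duplicate windows → 26 − 5 = 21 distinct.

21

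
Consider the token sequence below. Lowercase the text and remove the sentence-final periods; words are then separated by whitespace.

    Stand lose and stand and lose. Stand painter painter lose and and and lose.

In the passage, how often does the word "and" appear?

Scanning the 14 tokens for "and":
  position 3: and
  position 5: and
  position 11: and
  position 12: and
  position 13: and

5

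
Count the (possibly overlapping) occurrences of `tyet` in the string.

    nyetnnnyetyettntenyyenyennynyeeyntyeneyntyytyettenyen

Sliding a length-4 window over the 53 characters (50 positions):
  position 10–13: tyet
  position 44–47: tyet

2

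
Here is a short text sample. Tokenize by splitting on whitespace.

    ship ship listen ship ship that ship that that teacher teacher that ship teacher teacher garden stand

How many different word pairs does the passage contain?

12

17 tokens → 16 bigram windows in total.
Repeated bigrams (each contributes count−1 duplicates):
  ship ship: 2
  ship that: 2
  teacher teacher: 2
  that ship: 2
4 duplicate windows → 16 − 4 = 12 distinct.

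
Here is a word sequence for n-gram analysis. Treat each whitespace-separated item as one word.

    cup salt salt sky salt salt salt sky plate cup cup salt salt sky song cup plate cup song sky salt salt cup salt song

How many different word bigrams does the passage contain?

25 tokens → 24 bigram windows in total.
Repeated bigrams (each contributes count−1 duplicates):
  salt salt: 5
  cup salt: 3
  salt sky: 3
  plate cup: 2
  sky salt: 2
10 duplicate windows → 24 − 10 = 14 distinct.

14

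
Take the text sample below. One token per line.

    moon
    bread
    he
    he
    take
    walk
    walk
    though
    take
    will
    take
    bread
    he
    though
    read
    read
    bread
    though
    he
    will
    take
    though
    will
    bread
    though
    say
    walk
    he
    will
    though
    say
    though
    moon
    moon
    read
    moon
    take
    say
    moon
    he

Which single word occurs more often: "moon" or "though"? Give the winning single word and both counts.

"moon": 5 occurrences
"though": 7 occurrences

"though" (7 vs 5)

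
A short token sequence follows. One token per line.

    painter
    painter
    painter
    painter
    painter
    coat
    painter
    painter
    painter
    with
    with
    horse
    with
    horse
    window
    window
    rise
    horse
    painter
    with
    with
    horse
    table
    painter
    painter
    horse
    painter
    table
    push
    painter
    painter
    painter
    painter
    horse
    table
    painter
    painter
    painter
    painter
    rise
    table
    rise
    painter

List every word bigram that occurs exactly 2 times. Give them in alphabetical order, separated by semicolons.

horse painter; horse table; painter horse; painter with; table painter; with with

Bigram counts meeting the condition (exactly 2 times):
  horse painter: 2
  horse table: 2
  painter horse: 2
  painter with: 2
  table painter: 2
  with with: 2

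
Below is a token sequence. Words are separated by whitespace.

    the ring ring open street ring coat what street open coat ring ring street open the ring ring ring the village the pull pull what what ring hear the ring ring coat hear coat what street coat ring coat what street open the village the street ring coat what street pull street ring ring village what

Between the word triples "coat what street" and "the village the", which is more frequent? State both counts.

"coat what street": 4 occurrences
"the village the": 2 occurrences

"coat what street" (4 vs 2)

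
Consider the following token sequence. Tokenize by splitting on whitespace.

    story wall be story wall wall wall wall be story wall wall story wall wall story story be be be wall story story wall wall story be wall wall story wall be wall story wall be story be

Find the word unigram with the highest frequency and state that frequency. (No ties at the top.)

"wall", 17 times

Unigram frequencies (highest first):
  wall: 17
  story: 12
  be: 9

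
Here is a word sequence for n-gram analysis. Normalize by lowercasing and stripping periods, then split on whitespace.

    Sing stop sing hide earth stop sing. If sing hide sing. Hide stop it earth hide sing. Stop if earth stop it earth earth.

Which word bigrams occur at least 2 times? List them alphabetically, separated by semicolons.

Bigram counts meeting the condition (at least 2 times):
  earth stop: 2
  hide sing: 2
  it earth: 2
  sing hide: 3
  sing stop: 2
  stop it: 2
  stop sing: 2

earth stop; hide sing; it earth; sing hide; sing stop; stop it; stop sing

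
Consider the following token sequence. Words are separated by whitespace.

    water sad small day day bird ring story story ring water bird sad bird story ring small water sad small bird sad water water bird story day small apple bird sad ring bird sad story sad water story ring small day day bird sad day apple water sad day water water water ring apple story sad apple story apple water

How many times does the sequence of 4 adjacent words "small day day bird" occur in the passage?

2

Scanning the 57 overlapping 4-gram windows for "small day day bird":
  position 3–6: small day day bird
  position 40–43: small day day bird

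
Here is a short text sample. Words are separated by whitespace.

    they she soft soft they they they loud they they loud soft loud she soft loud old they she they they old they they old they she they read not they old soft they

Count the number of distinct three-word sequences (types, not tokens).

27

34 tokens → 32 trigram windows in total.
Repeated trigrams (each contributes count−1 duplicates):
  old they she: 2
  they old they: 2
  they she they: 2
  they they loud: 2
  they they old: 2
5 duplicate windows → 32 − 5 = 27 distinct.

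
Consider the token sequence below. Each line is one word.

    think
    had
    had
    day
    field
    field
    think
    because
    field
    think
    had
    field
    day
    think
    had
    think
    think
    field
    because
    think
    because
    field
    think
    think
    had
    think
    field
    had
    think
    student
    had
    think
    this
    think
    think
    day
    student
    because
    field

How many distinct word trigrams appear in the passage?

39 tokens → 37 trigram windows in total.
Repeated trigrams (each contributes count−1 duplicates):
  because field think: 2
  think because field: 2
  think had think: 2
3 duplicate windows → 37 − 3 = 34 distinct.

34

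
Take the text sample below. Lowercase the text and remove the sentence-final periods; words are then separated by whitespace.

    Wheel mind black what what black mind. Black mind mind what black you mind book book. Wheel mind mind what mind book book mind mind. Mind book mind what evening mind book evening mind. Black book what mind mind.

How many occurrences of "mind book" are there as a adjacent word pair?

4

Scanning the 38 overlapping bigram windows for "mind book":
  position 14–15: mind book
  position 21–22: mind book
  position 26–27: mind book
  position 31–32: mind book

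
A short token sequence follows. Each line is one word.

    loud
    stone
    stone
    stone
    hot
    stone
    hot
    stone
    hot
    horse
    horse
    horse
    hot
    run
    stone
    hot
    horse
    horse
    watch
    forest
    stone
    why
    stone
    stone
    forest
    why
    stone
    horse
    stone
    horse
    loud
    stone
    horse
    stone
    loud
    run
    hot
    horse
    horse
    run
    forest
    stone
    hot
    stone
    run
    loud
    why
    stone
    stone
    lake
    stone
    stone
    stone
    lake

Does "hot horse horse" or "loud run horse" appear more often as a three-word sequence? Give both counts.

"hot horse horse": 3 occurrences
"loud run horse": 0 occurrences

"hot horse horse" (3 vs 0)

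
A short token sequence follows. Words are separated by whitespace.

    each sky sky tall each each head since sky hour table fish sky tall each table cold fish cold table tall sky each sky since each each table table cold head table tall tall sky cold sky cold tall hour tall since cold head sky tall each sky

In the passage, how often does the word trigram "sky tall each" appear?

Scanning the 46 overlapping trigram windows for "sky tall each":
  position 3–5: sky tall each
  position 13–15: sky tall each
  position 45–47: sky tall each

3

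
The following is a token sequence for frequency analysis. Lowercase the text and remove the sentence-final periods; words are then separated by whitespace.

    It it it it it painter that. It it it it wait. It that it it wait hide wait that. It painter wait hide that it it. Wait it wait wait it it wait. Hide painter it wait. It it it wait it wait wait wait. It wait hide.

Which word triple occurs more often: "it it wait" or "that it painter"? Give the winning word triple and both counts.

"it it wait" (5 vs 1)

"it it wait": 5 occurrences
"that it painter": 1 occurrence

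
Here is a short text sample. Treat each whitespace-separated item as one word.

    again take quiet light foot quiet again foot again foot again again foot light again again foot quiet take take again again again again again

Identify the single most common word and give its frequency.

"again", 12 times

Unigram frequencies (highest first):
  again: 12
  foot: 5
  take: 3
  quiet: 3
  light: 2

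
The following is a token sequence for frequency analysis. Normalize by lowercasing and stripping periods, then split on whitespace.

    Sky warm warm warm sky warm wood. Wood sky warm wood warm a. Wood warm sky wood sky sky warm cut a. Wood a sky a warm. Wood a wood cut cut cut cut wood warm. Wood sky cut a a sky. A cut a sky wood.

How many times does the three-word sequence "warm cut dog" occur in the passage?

0

Scanning the 45 overlapping trigram windows for "warm cut dog":
  (none found)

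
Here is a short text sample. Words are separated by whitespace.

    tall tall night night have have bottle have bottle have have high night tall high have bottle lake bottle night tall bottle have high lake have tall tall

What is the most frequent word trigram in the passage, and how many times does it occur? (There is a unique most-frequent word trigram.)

Trigram frequencies (highest first):
  have bottle have: 2
  tall tall night: 1
  tall night night: 1
  night night have: 1
  night have have: 1
  have have bottle: 1
  … (19 more, each ≤ 1)

"have bottle have", 2 times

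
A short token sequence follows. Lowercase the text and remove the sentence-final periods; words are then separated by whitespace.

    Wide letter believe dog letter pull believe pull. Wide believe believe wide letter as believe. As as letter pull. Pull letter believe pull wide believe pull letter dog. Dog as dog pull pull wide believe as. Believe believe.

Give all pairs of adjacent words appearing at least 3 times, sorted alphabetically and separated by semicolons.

Bigram counts meeting the condition (at least 3 times):
  believe pull: 3
  pull wide: 3
  wide believe: 3

believe pull; pull wide; wide believe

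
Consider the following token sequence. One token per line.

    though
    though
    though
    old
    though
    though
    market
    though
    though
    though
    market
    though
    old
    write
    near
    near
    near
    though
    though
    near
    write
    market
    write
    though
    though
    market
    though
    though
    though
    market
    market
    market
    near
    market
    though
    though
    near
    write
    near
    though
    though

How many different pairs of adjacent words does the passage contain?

17

41 tokens → 40 bigram windows in total.
Repeated bigrams (each contributes count−1 duplicates):
  though though: 11
  market though: 4
  though market: 4
  market market: 2
  near near: 2
  near though: 2
  near write: 2
  though near: 2
  … (2 more repeated)
23 duplicate windows → 40 − 23 = 17 distinct.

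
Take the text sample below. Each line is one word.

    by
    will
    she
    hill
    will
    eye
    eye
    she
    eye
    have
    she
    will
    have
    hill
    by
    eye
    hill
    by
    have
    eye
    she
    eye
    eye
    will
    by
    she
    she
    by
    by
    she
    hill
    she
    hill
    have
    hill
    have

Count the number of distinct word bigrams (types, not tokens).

26

36 tokens → 35 bigram windows in total.
Repeated bigrams (each contributes count−1 duplicates):
  she hill: 3
  by she: 2
  eye eye: 2
  eye she: 2
  have hill: 2
  hill by: 2
  hill have: 2
  she eye: 2
9 duplicate windows → 35 − 9 = 26 distinct.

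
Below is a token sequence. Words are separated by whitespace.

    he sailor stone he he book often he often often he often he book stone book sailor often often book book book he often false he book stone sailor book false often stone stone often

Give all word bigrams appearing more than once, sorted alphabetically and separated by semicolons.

book book; book stone; he book; he often; often he; often often

Bigram counts meeting the condition (more than once):
  book book: 2
  book stone: 2
  he book: 3
  he often: 3
  often he: 3
  often often: 2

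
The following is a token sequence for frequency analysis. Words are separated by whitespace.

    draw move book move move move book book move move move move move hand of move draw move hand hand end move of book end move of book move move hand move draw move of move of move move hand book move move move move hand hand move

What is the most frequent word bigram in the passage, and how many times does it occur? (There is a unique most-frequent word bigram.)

Bigram frequencies (highest first):
  move move: 11
  move hand: 5
  book move: 4
  move of: 4
  draw move: 3
  of move: 3
  … (11 more, each ≤ 2)

"move move", 11 times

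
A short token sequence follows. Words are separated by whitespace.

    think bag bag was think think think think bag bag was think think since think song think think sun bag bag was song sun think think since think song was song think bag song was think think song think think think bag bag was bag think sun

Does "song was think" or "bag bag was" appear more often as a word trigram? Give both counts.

"bag bag was" (4 vs 1)

"song was think": 1 occurrence
"bag bag was": 4 occurrences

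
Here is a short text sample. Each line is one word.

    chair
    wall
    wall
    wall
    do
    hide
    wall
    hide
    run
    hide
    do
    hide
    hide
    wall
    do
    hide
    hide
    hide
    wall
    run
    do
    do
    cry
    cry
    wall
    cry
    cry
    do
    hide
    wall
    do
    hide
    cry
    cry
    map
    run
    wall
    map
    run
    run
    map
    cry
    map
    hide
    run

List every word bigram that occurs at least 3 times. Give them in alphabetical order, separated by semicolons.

Bigram counts meeting the condition (at least 3 times):
  cry cry: 3
  do hide: 5
  hide hide: 3
  hide wall: 4
  wall do: 3

cry cry; do hide; hide hide; hide wall; wall do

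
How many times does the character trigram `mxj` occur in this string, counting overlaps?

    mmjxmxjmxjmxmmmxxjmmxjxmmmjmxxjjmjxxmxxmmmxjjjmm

4

Sliding a length-3 window over the 48 characters (46 positions):
  position 5–7: mxj
  position 8–10: mxj
  position 20–22: mxj
  position 42–44: mxj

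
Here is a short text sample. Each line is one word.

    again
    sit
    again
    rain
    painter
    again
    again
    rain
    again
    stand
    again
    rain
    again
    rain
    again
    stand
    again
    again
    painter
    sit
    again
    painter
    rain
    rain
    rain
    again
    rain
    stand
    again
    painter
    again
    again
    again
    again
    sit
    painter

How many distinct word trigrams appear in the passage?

36 tokens → 34 trigram windows in total.
Repeated trigrams (each contributes count−1 duplicates):
  again rain again: 3
  again again again: 2
  again stand again: 2
  painter again again: 2
  rain again rain: 2
  rain again stand: 2
7 duplicate windows → 34 − 7 = 27 distinct.

27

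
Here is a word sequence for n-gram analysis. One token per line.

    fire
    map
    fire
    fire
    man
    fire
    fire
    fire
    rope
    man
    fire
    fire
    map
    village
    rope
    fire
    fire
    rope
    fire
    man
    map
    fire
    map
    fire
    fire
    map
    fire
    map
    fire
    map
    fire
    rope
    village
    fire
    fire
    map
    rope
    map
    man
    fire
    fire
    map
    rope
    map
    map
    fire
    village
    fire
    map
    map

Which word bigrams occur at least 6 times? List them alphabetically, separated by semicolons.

Bigram counts meeting the condition (at least 6 times):
  fire fire: 8
  fire map: 9
  map fire: 7

fire fire; fire map; map fire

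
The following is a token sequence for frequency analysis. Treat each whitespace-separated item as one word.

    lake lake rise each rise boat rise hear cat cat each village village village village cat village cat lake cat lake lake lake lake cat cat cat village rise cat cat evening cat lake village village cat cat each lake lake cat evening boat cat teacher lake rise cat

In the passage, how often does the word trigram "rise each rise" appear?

1

Scanning the 47 overlapping trigram windows for "rise each rise":
  position 3–5: rise each rise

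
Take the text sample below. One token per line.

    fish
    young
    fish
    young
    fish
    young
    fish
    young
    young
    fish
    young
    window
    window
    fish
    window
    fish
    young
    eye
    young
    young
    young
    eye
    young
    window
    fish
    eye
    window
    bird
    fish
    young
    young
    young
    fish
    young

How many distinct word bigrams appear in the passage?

13

34 tokens → 33 bigram windows in total.
Repeated bigrams (each contributes count−1 duplicates):
  fish young: 8
  young fish: 5
  young young: 5
  window fish: 3
  eye young: 2
  young eye: 2
  young window: 2
20 duplicate windows → 33 − 20 = 13 distinct.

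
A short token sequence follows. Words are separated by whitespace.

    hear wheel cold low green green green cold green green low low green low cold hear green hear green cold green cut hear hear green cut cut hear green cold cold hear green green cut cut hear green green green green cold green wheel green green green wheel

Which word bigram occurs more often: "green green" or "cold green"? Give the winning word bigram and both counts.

"green green" (9 vs 3)

"green green": 9 occurrences
"cold green": 3 occurrences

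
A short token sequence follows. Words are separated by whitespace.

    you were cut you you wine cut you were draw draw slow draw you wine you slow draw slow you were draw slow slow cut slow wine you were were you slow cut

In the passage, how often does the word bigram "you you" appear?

1

Scanning the 32 overlapping bigram windows for "you you":
  position 4–5: you you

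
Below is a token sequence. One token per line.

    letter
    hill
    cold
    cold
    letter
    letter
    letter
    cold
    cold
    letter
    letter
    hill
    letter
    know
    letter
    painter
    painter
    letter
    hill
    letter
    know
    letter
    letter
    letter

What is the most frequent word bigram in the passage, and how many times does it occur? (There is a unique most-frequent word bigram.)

"letter letter", 5 times

Bigram frequencies (highest first):
  letter letter: 5
  letter hill: 3
  cold cold: 2
  cold letter: 2
  hill letter: 2
  letter know: 2
  … (6 more, each ≤ 2)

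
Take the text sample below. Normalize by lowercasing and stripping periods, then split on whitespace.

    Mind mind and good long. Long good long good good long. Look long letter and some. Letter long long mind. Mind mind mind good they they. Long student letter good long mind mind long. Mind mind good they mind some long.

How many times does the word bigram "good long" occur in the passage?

4

Scanning the 40 overlapping bigram windows for "good long":
  position 4–5: good long
  position 7–8: good long
  position 10–11: good long
  position 30–31: good long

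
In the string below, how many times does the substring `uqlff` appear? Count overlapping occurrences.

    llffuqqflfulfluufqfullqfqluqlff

1

Sliding a length-5 window over the 31 characters (27 positions):
  position 27–31: uqlff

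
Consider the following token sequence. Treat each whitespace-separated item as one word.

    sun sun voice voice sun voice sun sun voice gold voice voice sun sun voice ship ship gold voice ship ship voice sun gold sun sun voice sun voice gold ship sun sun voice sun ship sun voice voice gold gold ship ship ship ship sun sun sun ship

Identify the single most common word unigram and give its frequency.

"sun", 18 times

Unigram frequencies (highest first):
  sun: 18
  voice: 14
  ship: 11
  gold: 6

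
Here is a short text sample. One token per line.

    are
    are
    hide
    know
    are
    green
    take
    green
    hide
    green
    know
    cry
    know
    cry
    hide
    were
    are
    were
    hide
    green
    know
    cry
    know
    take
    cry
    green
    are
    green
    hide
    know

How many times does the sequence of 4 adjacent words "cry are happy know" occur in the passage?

Scanning the 27 overlapping 4-gram windows for "cry are happy know":
  (none found)

0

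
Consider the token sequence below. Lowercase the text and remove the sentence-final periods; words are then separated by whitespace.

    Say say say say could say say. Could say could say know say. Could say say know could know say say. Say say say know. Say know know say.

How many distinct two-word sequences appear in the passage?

8

29 tokens → 28 bigram windows in total.
Repeated bigrams (each contributes count−1 duplicates):
  say say: 9
  could say: 4
  know say: 4
  say could: 4
  say know: 4
20 duplicate windows → 28 − 20 = 8 distinct.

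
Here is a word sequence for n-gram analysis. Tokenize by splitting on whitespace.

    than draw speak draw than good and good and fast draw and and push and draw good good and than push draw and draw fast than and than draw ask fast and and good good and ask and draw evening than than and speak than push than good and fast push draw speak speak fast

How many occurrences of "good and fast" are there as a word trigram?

2

Scanning the 53 overlapping trigram windows for "good and fast":
  position 8–10: good and fast
  position 48–50: good and fast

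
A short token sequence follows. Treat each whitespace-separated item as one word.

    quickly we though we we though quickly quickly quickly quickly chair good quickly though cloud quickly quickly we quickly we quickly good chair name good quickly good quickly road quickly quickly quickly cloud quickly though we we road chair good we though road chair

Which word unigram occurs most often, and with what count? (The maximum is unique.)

"quickly", 16 times

Unigram frequencies (highest first):
  quickly: 16
  we: 8
  though: 5
  good: 5
  chair: 4
  road: 3
  … (2 more, each ≤ 2)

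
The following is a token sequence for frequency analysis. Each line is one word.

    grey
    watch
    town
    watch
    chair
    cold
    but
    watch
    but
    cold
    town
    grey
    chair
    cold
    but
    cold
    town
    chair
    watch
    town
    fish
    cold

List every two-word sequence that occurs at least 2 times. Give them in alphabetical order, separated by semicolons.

Bigram counts meeting the condition (at least 2 times):
  but cold: 2
  chair cold: 2
  cold but: 2
  cold town: 2
  watch town: 2

but cold; chair cold; cold but; cold town; watch town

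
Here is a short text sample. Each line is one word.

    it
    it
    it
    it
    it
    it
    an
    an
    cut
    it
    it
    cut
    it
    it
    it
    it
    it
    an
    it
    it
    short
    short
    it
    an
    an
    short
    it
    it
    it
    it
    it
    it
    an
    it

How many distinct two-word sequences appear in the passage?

11

34 tokens → 33 bigram windows in total.
Repeated bigrams (each contributes count−1 duplicates):
  it it: 16
  it an: 4
  an an: 2
  an it: 2
  cut it: 2
  short it: 2
22 duplicate windows → 33 − 22 = 11 distinct.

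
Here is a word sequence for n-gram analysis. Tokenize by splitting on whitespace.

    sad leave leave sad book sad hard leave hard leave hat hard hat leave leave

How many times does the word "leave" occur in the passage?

Scanning the 15 tokens for "leave":
  position 2: leave
  position 3: leave
  position 8: leave
  position 10: leave
  position 14: leave
  position 15: leave

6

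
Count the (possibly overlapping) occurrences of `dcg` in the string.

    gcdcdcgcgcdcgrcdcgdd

Sliding a length-3 window over the 20 characters (18 positions):
  position 5–7: dcg
  position 11–13: dcg
  position 16–18: dcg

3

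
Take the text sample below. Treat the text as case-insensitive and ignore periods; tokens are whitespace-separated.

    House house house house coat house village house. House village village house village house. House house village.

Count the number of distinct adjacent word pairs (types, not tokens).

6

17 tokens → 16 bigram windows in total.
Repeated bigrams (each contributes count−1 duplicates):
  house house: 6
  house village: 4
  village house: 3
10 duplicate windows → 16 − 10 = 6 distinct.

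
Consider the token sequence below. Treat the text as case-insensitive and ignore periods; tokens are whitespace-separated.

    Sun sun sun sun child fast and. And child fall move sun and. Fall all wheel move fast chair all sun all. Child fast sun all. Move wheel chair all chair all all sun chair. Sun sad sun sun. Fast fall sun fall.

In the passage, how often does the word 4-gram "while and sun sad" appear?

0

Scanning the 40 overlapping 4-gram windows for "while and sun sad":
  (none found)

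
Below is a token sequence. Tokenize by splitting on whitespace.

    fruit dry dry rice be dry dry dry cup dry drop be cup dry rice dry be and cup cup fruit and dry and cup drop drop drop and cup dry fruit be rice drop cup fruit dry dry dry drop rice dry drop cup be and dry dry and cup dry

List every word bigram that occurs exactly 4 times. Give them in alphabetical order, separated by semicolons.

Bigram counts meeting the condition (exactly 4 times):
  and cup: 4
  cup dry: 4

and cup; cup dry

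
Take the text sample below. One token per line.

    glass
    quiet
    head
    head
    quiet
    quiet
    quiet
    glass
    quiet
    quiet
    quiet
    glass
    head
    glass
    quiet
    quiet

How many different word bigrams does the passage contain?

8

16 tokens → 15 bigram windows in total.
Repeated bigrams (each contributes count−1 duplicates):
  quiet quiet: 5
  glass quiet: 3
  quiet glass: 2
7 duplicate windows → 15 − 7 = 8 distinct.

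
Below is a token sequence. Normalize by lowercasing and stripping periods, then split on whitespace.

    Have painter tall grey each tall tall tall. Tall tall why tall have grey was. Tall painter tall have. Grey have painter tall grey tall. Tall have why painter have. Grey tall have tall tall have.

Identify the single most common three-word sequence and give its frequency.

Trigram frequencies (highest first):
  tall tall tall: 3
  have painter tall: 2
  painter tall grey: 2
  tall have grey: 2
  tall tall have: 2
  tall grey each: 1
  … (22 more, each ≤ 1)

"tall tall tall", 3 times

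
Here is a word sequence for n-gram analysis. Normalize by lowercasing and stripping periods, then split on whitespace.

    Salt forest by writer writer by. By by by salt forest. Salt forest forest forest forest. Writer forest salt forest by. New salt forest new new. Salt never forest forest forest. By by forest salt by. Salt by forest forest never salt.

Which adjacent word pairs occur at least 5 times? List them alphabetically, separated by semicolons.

forest forest; salt forest

Bigram counts meeting the condition (at least 5 times):
  forest forest: 6
  salt forest: 5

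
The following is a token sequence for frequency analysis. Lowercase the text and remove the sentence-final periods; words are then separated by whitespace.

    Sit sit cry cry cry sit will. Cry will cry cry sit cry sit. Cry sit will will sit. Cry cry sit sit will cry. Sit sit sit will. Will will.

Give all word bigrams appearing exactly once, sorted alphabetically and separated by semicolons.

Bigram counts meeting the condition (exactly once):
  cry will: 1
  will sit: 1

cry will; will sit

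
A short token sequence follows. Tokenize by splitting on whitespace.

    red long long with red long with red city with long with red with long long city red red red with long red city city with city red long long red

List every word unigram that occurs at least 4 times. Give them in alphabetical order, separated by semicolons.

Unigram counts meeting the condition (at least 4 times):
  city: 5
  long: 9
  red: 10
  with: 7

city; long; red; with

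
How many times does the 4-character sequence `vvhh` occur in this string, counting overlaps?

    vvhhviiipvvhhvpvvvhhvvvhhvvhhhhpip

5

Sliding a length-4 window over the 34 characters (31 positions):
  position 1–4: vvhh
  position 10–13: vvhh
  position 17–20: vvhh
  position 22–25: vvhh
  position 26–29: vvhh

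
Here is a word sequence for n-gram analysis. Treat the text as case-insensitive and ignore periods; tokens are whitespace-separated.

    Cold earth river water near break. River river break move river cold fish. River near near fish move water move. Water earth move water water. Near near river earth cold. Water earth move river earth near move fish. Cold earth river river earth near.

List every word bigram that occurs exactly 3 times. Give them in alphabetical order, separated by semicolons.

move water; river earth

Bigram counts meeting the condition (exactly 3 times):
  move water: 3
  river earth: 3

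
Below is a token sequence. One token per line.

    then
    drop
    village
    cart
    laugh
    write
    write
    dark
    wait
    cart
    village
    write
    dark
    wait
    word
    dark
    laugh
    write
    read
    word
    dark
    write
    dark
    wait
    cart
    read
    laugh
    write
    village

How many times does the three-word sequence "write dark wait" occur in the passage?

3

Scanning the 27 overlapping trigram windows for "write dark wait":
  position 7–9: write dark wait
  position 12–14: write dark wait
  position 22–24: write dark wait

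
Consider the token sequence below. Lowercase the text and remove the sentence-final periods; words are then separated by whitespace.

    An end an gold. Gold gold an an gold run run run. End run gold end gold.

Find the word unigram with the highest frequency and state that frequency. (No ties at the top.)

"gold", 6 times

Unigram frequencies (highest first):
  gold: 6
  an: 4
  run: 4
  end: 3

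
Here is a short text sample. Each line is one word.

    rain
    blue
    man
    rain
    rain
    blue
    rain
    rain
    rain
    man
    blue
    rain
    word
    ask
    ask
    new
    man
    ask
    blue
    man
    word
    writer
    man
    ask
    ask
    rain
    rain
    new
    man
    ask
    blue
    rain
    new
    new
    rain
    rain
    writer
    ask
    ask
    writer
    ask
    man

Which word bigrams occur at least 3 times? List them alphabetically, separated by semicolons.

ask ask; blue rain; man ask; rain rain

Bigram counts meeting the condition (at least 3 times):
  ask ask: 3
  blue rain: 3
  man ask: 3
  rain rain: 5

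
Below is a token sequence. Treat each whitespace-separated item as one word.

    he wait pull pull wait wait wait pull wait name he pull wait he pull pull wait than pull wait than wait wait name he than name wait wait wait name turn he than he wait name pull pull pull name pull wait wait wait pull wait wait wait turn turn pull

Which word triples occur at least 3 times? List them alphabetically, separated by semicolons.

Trigram counts meeting the condition (at least 3 times):
  pull wait wait: 3
  wait wait wait: 4

pull wait wait; wait wait wait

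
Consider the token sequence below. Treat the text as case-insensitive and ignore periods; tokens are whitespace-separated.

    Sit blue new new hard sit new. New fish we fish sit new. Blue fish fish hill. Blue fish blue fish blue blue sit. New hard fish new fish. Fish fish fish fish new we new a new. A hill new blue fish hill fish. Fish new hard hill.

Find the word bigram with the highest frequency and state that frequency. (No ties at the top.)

Bigram frequencies (highest first):
  fish fish: 6
  blue fish: 4
  new hard: 3
  sit new: 3
  fish new: 3
  new new: 2
  … (22 more, each ≤ 2)

"fish fish", 6 times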